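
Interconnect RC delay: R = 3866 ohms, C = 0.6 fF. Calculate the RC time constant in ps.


Step 1: tau = R * C
Step 2: tau = 3866 * 0.6 fF = 3866 * 6.0e-16 F
Step 3: tau = 2.3196e-12 s = 2.3196 ps

2.3196


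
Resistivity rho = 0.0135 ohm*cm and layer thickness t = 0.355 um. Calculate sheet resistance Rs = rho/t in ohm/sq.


Step 1: Convert thickness to cm: t = 0.355 um = 3.5500e-05 cm
Step 2: Rs = rho / t = 0.0135 / 3.5500e-05
Step 3: Rs = 380.3 ohm/sq

380.3


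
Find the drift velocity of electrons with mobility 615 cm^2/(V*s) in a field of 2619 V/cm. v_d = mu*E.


Step 1: v_d = mu * E
Step 2: v_d = 615 * 2619 = 1610685
Step 3: v_d = 1.61e+06 cm/s

1.61e+06


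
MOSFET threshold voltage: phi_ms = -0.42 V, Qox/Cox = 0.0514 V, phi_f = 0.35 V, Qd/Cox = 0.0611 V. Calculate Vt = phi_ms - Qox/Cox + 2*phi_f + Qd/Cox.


Step 1: Vt = phi_ms - Qox/Cox + 2*phi_f + Qd/Cox
Step 2: Vt = -0.42 - 0.0514 + 2*0.35 + 0.0611
Step 3: Vt = -0.42 - 0.0514 + 0.7 + 0.0611
Step 4: Vt = 0.2897 V

0.2897


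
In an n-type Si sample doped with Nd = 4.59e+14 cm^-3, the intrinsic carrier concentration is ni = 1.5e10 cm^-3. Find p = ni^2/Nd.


Step 1: Since Nd >> ni, n ≈ Nd = 4.59e+14 cm^-3
Step 2: p = ni^2 / n = (1.5e10)^2 / 4.59e+14
Step 3: p = 2.25e20 / 4.59e+14 = 4.90e+05 cm^-3

4.90e+05


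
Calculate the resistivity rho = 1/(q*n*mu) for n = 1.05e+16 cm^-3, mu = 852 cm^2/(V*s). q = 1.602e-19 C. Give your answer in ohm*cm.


Step 1: sigma = q * n * mu = 1.602e-19 * 1.05e+16 * 852 = 1.43315e+00 S/cm
Step 2: rho = 1 / sigma = 1 / 1.43315e+00 = 0.6978 ohm*cm

0.6978


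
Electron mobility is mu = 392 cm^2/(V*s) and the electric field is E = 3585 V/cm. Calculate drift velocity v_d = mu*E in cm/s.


Step 1: v_d = mu * E
Step 2: v_d = 392 * 3585 = 1405320
Step 3: v_d = 1.41e+06 cm/s

1.41e+06


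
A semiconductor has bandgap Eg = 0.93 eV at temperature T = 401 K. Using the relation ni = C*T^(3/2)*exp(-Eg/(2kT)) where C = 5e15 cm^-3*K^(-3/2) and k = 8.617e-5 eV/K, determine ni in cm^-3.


Step 1: Compute kT = 8.617e-5 * 401 = 0.03455417 eV
Step 2: Exponent = -Eg/(2kT) = -0.93/(2*0.03455417) = -13.45713
Step 3: T^(3/2) = 401^1.5 = 8030.02
Step 4: ni = 5e15 * 8030.02 * exp(-13.45713) = 5.75e+13 cm^-3

5.75e+13


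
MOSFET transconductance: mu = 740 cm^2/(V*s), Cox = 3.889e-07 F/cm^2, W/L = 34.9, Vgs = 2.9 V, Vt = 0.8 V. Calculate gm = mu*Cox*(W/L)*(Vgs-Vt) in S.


Step 1: Vov = Vgs - Vt = 2.9 - 0.8 = 2.1 V
Step 2: gm = mu * Cox * (W/L) * Vov
Step 3: gm = 740 * 3.889e-07 * 34.9 * 2.1 = 2.11e-02 S

2.11e-02


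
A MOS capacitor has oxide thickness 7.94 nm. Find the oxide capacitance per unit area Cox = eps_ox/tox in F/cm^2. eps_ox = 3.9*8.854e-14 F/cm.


Step 1: eps_ox = 3.9 * 8.854e-14 = 3.45306e-13 F/cm
Step 2: tox in cm = 7.94 nm * 1e-7 = 7.9400e-07 cm
Step 3: Cox = 3.45306e-13 / 7.9400e-07 = 4.35e-07 F/cm^2

4.35e-07


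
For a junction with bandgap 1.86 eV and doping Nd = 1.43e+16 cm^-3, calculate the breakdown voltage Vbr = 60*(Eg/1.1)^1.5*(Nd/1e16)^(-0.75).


Step 1: Eg/1.1 = 1.86/1.1 = 1.690909
Step 2: (Eg/1.1)^1.5 = 1.690909^1.5 = 2.198773
Step 3: (Nd/1e16)^(-0.75) = (1.43)^(-0.75) = 0.764712
Step 4: Vbr = 60 * 2.198773 * 0.764712 = 100.9 V

100.9


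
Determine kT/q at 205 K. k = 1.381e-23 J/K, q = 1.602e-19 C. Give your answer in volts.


Step 1: kT = 1.381e-23 * 205 = 2.83105e-21 J
Step 2: Vt = kT/q = 2.83105e-21 / 1.602e-19
Step 3: Vt = 0.01767 V

0.01767


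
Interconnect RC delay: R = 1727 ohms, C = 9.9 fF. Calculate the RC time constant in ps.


Step 1: tau = R * C
Step 2: tau = 1727 * 9.9 fF = 1727 * 9.9e-15 F
Step 3: tau = 1.70973e-11 s = 17.0973 ps

17.0973


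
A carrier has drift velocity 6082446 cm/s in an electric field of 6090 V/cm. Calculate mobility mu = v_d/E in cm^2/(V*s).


Step 1: mu = v_d / E
Step 2: mu = 6082446 / 6090
Step 3: mu = 998.76 cm^2/(V*s)

998.76


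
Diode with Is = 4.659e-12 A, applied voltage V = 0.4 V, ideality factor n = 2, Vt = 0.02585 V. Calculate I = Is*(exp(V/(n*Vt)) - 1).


Step 1: V/(n*Vt) = 0.4/(2*0.02585) = 7.7369
Step 2: exp(7.7369) = 2.2914e+03
Step 3: I = 4.659e-12 * (2.2914e+03 - 1) = 1.07e-08 A

1.07e-08


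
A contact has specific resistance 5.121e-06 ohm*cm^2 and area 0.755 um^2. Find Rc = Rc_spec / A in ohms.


Step 1: Convert area to cm^2: 0.755 um^2 = 7.5500e-09 cm^2
Step 2: Rc = Rc_spec / A = 5.121e-06 / 7.5500e-09
Step 3: Rc = 6.78e+02 ohms

6.78e+02


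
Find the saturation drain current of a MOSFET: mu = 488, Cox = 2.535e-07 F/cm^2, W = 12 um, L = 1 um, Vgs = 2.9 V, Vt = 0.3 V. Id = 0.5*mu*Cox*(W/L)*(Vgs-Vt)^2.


Step 1: Overdrive voltage Vov = Vgs - Vt = 2.9 - 0.3 = 2.6 V
Step 2: W/L = 12/1 = 12
Step 3: Id = 0.5 * 488 * 2.535e-07 * 12 * 2.6^2
Step 4: Id = 5.02e-03 A

5.02e-03


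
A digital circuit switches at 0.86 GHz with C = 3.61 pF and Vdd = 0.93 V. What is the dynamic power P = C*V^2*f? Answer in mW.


Step 1: V^2 = 0.93^2 = 0.8649 V^2
Step 2: P = C*V^2*f = 3.61e-12 F * 0.8649 * 0.86e9 Hz
Step 3: P = 2.68516854e-03 W
Step 4: P = 2.685 mW

2.685


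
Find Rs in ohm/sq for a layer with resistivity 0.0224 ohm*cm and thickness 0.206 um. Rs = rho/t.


Step 1: Convert thickness to cm: t = 0.206 um = 2.0600e-05 cm
Step 2: Rs = rho / t = 0.0224 / 2.0600e-05
Step 3: Rs = 1087.4 ohm/sq

1087.4


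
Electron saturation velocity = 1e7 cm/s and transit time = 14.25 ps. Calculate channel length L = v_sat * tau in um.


Step 1: tau in seconds = 14.25 ps * 1e-12 = 1.4250e-11 s
Step 2: L = v_sat * tau = 1e7 * 1.4250e-11 = 1.4250e-04 cm
Step 3: L in um = 1.4250e-04 * 1e4 = 1.425 um

1.425


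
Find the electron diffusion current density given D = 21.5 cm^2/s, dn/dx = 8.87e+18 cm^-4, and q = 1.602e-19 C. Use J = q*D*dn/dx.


Step 1: J = q * D * (dn/dx)
Step 2: J = 1.602e-19 * 21.5 * 8.87e+18
Step 3: J = 3.06e+01 A/cm^2

3.06e+01


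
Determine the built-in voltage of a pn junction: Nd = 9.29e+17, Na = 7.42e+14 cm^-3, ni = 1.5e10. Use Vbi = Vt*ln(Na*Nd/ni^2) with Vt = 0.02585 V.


Step 1: Compute Na*Nd/ni^2 = 7.42e+14 * 9.29e+17 / (1.5e10)^2 = 3.0636e+12
Step 2: ln(3.0636e+12) = 28.7506
Step 3: Vbi = 0.02585 * 28.7506 = 0.743 V

0.743


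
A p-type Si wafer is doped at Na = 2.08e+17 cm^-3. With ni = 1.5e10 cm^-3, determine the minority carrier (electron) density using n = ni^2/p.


Step 1: Majority hole concentration p ≈ Na = 2.08e+17 cm^-3
Step 2: n = ni^2 / Na = (1.5e10)^2 / 2.08e+17
Step 3: n = 1.08e+03 cm^-3

1.08e+03


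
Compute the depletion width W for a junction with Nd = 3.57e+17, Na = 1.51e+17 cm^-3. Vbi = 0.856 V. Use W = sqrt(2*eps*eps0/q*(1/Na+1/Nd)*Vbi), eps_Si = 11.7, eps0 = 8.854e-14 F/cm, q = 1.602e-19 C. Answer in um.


Step 1: 1/Na + 1/Nd = 1/1.51e+17 + 1/3.57e+17 = 9.42364e-18
Step 2: 2*eps*eps0/q = 2*11.7*8.854e-14/1.602e-19 = 1.293281e+07
Step 3: W^2 = 1.293281e+07 * 9.42364e-18 * 0.856 = 1.04324e-10
Step 4: W = sqrt(1.04324e-10) = 1.021e-05 cm = 0.1021 um

0.1021


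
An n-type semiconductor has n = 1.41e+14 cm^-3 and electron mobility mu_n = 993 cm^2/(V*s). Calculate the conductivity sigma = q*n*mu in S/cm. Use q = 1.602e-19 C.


Step 1: sigma = q * n * mu
Step 2: sigma = 1.602e-19 * 1.41e+14 * 993
Step 3: sigma = 2.243e-02 S/cm

2.243e-02


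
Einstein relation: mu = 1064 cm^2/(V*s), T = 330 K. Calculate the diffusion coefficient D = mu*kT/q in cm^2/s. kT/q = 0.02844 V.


Step 1: D = mu * (kT/q)
Step 2: D = 1064 * 0.02844
Step 3: D = 30.26 cm^2/s

30.26


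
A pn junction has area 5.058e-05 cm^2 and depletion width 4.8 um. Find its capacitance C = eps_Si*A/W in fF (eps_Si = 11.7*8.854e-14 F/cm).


Step 1: eps_Si = 11.7 * 8.854e-14 = 1.035918e-12 F/cm
Step 2: W in cm = 4.8 * 1e-4 = 4.80e-04 cm
Step 3: C = 1.035918e-12 * 5.058e-05 / 4.80e-04 = 1.091599e-13 F
Step 4: C = 109.16 fF

109.16


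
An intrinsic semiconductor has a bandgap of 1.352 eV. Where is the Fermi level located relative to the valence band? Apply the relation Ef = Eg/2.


Step 1: For an intrinsic semiconductor, the Fermi level sits at midgap.
Step 2: Ef = Eg / 2 = 1.352 / 2 = 0.676 eV

0.676


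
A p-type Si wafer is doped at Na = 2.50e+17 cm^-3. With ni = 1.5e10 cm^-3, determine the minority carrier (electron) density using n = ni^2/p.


Step 1: Majority hole concentration p ≈ Na = 2.50e+17 cm^-3
Step 2: n = ni^2 / Na = (1.5e10)^2 / 2.50e+17
Step 3: n = 9.00e+02 cm^-3

9.00e+02


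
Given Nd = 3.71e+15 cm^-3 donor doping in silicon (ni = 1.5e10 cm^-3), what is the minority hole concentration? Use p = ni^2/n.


Step 1: Since Nd >> ni, n ≈ Nd = 3.71e+15 cm^-3
Step 2: p = ni^2 / n = (1.5e10)^2 / 3.71e+15
Step 3: p = 2.25e20 / 3.71e+15 = 6.06e+04 cm^-3

6.06e+04


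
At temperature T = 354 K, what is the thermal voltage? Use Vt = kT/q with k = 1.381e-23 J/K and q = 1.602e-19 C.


Step 1: kT = 1.381e-23 * 354 = 4.88874e-21 J
Step 2: Vt = kT/q = 4.88874e-21 / 1.602e-19
Step 3: Vt = 0.03052 V

0.03052


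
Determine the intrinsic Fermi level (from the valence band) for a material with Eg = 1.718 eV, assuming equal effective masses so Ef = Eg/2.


Step 1: For an intrinsic semiconductor, the Fermi level sits at midgap.
Step 2: Ef = Eg / 2 = 1.718 / 2 = 0.859 eV

0.859


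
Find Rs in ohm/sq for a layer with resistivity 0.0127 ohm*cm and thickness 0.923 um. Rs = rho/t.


Step 1: Convert thickness to cm: t = 0.923 um = 9.2300e-05 cm
Step 2: Rs = rho / t = 0.0127 / 9.2300e-05
Step 3: Rs = 137.6 ohm/sq

137.6


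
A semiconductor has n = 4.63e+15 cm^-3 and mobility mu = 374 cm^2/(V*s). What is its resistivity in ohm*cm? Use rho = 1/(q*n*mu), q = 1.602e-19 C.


Step 1: sigma = q * n * mu = 1.602e-19 * 4.63e+15 * 374 = 2.77406e-01 S/cm
Step 2: rho = 1 / sigma = 1 / 2.77406e-01 = 3.605 ohm*cm

3.605


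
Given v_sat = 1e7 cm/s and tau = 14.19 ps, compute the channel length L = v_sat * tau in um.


Step 1: tau in seconds = 14.19 ps * 1e-12 = 1.4190e-11 s
Step 2: L = v_sat * tau = 1e7 * 1.4190e-11 = 1.4190e-04 cm
Step 3: L in um = 1.4190e-04 * 1e4 = 1.419 um

1.419


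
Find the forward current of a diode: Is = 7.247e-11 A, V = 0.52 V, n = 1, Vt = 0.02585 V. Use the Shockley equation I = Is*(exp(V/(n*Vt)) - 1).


Step 1: V/(n*Vt) = 0.52/(1*0.02585) = 20.1161
Step 2: exp(20.1161) = 5.4489e+08
Step 3: I = 7.247e-11 * (5.4489e+08 - 1) = 3.95e-02 A

3.95e-02


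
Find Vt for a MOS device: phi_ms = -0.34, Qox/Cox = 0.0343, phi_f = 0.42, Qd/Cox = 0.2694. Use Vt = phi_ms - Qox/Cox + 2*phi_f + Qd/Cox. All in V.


Step 1: Vt = phi_ms - Qox/Cox + 2*phi_f + Qd/Cox
Step 2: Vt = -0.34 - 0.0343 + 2*0.42 + 0.2694
Step 3: Vt = -0.34 - 0.0343 + 0.84 + 0.2694
Step 4: Vt = 0.7351 V

0.7351


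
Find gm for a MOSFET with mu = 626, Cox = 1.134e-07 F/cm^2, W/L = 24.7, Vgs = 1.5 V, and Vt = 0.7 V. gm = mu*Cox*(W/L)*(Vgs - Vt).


Step 1: Vov = Vgs - Vt = 1.5 - 0.7 = 0.8 V
Step 2: gm = mu * Cox * (W/L) * Vov
Step 3: gm = 626 * 1.134e-07 * 24.7 * 0.8 = 1.40e-03 S

1.40e-03


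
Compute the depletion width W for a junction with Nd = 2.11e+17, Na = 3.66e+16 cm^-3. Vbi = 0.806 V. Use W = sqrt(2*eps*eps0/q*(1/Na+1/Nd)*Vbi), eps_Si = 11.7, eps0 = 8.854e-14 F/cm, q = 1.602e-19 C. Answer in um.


Step 1: 1/Na + 1/Nd = 1/3.66e+16 + 1/2.11e+17 = 3.20617e-17
Step 2: 2*eps*eps0/q = 2*11.7*8.854e-14/1.602e-19 = 1.293281e+07
Step 3: W^2 = 1.293281e+07 * 3.20617e-17 * 0.806 = 3.34206e-10
Step 4: W = sqrt(3.34206e-10) = 1.828e-05 cm = 0.1828 um

0.1828


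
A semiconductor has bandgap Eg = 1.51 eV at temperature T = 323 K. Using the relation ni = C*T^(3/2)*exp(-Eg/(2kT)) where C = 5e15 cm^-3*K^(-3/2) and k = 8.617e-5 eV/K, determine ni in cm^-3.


Step 1: Compute kT = 8.617e-5 * 323 = 0.02783291 eV
Step 2: Exponent = -Eg/(2kT) = -1.51/(2*0.02783291) = -27.12616
Step 3: T^(3/2) = 323^1.5 = 5805.02
Step 4: ni = 5e15 * 5805.02 * exp(-27.12616) = 4.81e+07 cm^-3

4.81e+07


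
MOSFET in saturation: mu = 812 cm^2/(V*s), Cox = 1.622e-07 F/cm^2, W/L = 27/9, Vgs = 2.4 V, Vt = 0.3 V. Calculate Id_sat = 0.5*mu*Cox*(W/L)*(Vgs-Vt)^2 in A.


Step 1: Overdrive voltage Vov = Vgs - Vt = 2.4 - 0.3 = 2.1 V
Step 2: W/L = 27/9 = 3
Step 3: Id = 0.5 * 812 * 1.622e-07 * 3 * 2.1^2
Step 4: Id = 8.71e-04 A

8.71e-04


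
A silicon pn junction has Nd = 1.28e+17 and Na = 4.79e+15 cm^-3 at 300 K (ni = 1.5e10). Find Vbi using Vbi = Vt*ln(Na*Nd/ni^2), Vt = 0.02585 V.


Step 1: Compute Na*Nd/ni^2 = 4.79e+15 * 1.28e+17 / (1.5e10)^2 = 2.7250e+12
Step 2: ln(2.7250e+12) = 28.6335
Step 3: Vbi = 0.02585 * 28.6335 = 0.74 V

0.74


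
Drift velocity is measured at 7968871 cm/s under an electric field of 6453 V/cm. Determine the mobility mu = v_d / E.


Step 1: mu = v_d / E
Step 2: mu = 7968871 / 6453
Step 3: mu = 1234.91 cm^2/(V*s)

1234.91


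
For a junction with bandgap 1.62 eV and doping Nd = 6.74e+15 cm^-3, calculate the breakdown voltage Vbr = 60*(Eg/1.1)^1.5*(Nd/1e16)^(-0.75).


Step 1: Eg/1.1 = 1.62/1.1 = 1.472727
Step 2: (Eg/1.1)^1.5 = 1.472727^1.5 = 1.787242
Step 3: (Nd/1e16)^(-0.75) = (0.674)^(-0.75) = 1.344327
Step 4: Vbr = 60 * 1.787242 * 1.344327 = 144.2 V

144.2


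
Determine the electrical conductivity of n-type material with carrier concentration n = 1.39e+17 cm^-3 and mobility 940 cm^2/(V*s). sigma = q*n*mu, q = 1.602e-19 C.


Step 1: sigma = q * n * mu
Step 2: sigma = 1.602e-19 * 1.39e+17 * 940
Step 3: sigma = 2.093e+01 S/cm

2.093e+01


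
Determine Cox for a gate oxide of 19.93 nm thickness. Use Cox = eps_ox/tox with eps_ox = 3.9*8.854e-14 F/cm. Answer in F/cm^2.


Step 1: eps_ox = 3.9 * 8.854e-14 = 3.45306e-13 F/cm
Step 2: tox in cm = 19.93 nm * 1e-7 = 1.9930e-06 cm
Step 3: Cox = 3.45306e-13 / 1.9930e-06 = 1.73e-07 F/cm^2

1.73e-07


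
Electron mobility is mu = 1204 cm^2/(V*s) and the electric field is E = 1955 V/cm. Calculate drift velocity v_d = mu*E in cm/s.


Step 1: v_d = mu * E
Step 2: v_d = 1204 * 1955 = 2353820
Step 3: v_d = 2.35e+06 cm/s

2.35e+06


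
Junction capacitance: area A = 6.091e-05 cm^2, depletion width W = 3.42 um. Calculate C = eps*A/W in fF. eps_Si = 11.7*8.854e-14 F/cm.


Step 1: eps_Si = 11.7 * 8.854e-14 = 1.035918e-12 F/cm
Step 2: W in cm = 3.42 * 1e-4 = 3.42e-04 cm
Step 3: C = 1.035918e-12 * 6.091e-05 / 3.42e-04 = 1.844964e-13 F
Step 4: C = 184.5 fF

184.5


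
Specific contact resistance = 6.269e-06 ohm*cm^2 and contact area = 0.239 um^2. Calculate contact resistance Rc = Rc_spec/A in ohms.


Step 1: Convert area to cm^2: 0.239 um^2 = 2.3900e-09 cm^2
Step 2: Rc = Rc_spec / A = 6.269e-06 / 2.3900e-09
Step 3: Rc = 2.62e+03 ohms

2.62e+03


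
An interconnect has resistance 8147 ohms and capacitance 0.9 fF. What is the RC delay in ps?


Step 1: tau = R * C
Step 2: tau = 8147 * 0.9 fF = 8147 * 9.0e-16 F
Step 3: tau = 7.3323e-12 s = 7.3323 ps

7.3323


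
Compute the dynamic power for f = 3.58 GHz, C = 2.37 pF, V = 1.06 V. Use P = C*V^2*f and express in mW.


Step 1: V^2 = 1.06^2 = 1.1236 V^2
Step 2: P = C*V^2*f = 2.37e-12 F * 1.1236 * 3.58e9 Hz
Step 3: P = 9.53329656e-03 W
Step 4: P = 9.533 mW

9.533


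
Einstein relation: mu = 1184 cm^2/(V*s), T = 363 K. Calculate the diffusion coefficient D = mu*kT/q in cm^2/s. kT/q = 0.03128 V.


Step 1: D = mu * (kT/q)
Step 2: D = 1184 * 0.03128
Step 3: D = 37.04 cm^2/s

37.04


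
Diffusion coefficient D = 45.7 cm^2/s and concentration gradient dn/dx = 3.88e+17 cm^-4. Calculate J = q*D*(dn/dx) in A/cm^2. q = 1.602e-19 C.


Step 1: J = q * D * (dn/dx)
Step 2: J = 1.602e-19 * 45.7 * 3.88e+17
Step 3: J = 2.84e+00 A/cm^2

2.84e+00


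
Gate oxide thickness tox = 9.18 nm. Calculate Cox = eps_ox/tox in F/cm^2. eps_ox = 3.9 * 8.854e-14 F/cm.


Step 1: eps_ox = 3.9 * 8.854e-14 = 3.45306e-13 F/cm
Step 2: tox in cm = 9.18 nm * 1e-7 = 9.1800e-07 cm
Step 3: Cox = 3.45306e-13 / 9.1800e-07 = 3.76e-07 F/cm^2

3.76e-07


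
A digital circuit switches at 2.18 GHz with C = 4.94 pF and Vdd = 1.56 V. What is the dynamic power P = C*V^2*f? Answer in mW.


Step 1: V^2 = 1.56^2 = 2.4336 V^2
Step 2: P = C*V^2*f = 4.94e-12 F * 2.4336 * 2.18e9 Hz
Step 3: P = 2.620792512e-02 W
Step 4: P = 26.208 mW

26.208


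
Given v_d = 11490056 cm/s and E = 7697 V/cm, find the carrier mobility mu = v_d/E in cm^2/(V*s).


Step 1: mu = v_d / E
Step 2: mu = 11490056 / 7697
Step 3: mu = 1492.8 cm^2/(V*s)

1492.8


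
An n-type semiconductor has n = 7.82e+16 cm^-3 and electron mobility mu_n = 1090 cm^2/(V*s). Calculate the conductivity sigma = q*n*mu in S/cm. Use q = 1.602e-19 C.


Step 1: sigma = q * n * mu
Step 2: sigma = 1.602e-19 * 7.82e+16 * 1090
Step 3: sigma = 1.366e+01 S/cm

1.366e+01


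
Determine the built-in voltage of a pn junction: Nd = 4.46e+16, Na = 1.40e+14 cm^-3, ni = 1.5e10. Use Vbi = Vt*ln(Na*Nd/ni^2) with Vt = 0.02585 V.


Step 1: Compute Na*Nd/ni^2 = 1.40e+14 * 4.46e+16 / (1.5e10)^2 = 2.7751e+10
Step 2: ln(2.7751e+10) = 24.0465
Step 3: Vbi = 0.02585 * 24.0465 = 0.622 V

0.622


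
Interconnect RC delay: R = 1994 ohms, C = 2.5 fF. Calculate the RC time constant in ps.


Step 1: tau = R * C
Step 2: tau = 1994 * 2.5 fF = 1994 * 2.5e-15 F
Step 3: tau = 4.985e-12 s = 4.985 ps

4.985


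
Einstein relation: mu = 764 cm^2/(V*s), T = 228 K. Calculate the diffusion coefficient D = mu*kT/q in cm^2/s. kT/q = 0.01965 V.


Step 1: D = mu * (kT/q)
Step 2: D = 764 * 0.01965
Step 3: D = 15.01 cm^2/s

15.01


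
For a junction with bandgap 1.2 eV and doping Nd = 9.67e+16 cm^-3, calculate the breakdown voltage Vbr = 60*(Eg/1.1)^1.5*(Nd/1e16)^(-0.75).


Step 1: Eg/1.1 = 1.2/1.1 = 1.090909
Step 2: (Eg/1.1)^1.5 = 1.090909^1.5 = 1.139417
Step 3: (Nd/1e16)^(-0.75) = (9.67)^(-0.75) = 0.182360
Step 4: Vbr = 60 * 1.139417 * 0.182360 = 12.5 V

12.5


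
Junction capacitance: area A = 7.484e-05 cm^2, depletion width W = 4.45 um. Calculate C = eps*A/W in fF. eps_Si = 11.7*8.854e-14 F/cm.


Step 1: eps_Si = 11.7 * 8.854e-14 = 1.035918e-12 F/cm
Step 2: W in cm = 4.45 * 1e-4 = 4.45e-04 cm
Step 3: C = 1.035918e-12 * 7.484e-05 / 4.45e-04 = 1.742205e-13 F
Step 4: C = 174.22 fF

174.22


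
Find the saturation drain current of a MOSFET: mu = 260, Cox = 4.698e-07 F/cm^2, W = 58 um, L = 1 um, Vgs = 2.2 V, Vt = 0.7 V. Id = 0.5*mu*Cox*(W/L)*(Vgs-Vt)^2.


Step 1: Overdrive voltage Vov = Vgs - Vt = 2.2 - 0.7 = 1.5 V
Step 2: W/L = 58/1 = 58
Step 3: Id = 0.5 * 260 * 4.698e-07 * 58 * 1.5^2
Step 4: Id = 7.97e-03 A

7.97e-03


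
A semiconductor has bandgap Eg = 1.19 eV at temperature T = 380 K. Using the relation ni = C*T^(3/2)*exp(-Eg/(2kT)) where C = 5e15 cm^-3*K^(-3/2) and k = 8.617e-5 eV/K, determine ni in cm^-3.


Step 1: Compute kT = 8.617e-5 * 380 = 0.0327446 eV
Step 2: Exponent = -Eg/(2kT) = -1.19/(2*0.0327446) = -18.17094
Step 3: T^(3/2) = 380^1.5 = 7407.56
Step 4: ni = 5e15 * 7407.56 * exp(-18.17094) = 4.75e+11 cm^-3

4.75e+11


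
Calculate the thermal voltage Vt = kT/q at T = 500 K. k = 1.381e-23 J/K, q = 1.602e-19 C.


Step 1: kT = 1.381e-23 * 500 = 6.905e-21 J
Step 2: Vt = kT/q = 6.905e-21 / 1.602e-19
Step 3: Vt = 0.0431 V

0.0431


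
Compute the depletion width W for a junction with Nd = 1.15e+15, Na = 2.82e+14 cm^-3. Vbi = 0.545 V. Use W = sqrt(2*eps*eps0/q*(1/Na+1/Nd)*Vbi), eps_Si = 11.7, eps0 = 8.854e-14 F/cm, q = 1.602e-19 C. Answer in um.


Step 1: 1/Na + 1/Nd = 1/2.82e+14 + 1/1.15e+15 = 4.41566e-15
Step 2: 2*eps*eps0/q = 2*11.7*8.854e-14/1.602e-19 = 1.293281e+07
Step 3: W^2 = 1.293281e+07 * 4.41566e-15 * 0.545 = 3.11233e-08
Step 4: W = sqrt(3.11233e-08) = 1.764e-04 cm = 1.764 um

1.764


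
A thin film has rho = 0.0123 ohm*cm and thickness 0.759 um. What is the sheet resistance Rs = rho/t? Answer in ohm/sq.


Step 1: Convert thickness to cm: t = 0.759 um = 7.5900e-05 cm
Step 2: Rs = rho / t = 0.0123 / 7.5900e-05
Step 3: Rs = 162.1 ohm/sq

162.1


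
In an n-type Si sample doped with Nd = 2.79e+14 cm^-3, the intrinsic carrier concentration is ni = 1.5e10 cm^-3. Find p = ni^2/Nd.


Step 1: Since Nd >> ni, n ≈ Nd = 2.79e+14 cm^-3
Step 2: p = ni^2 / n = (1.5e10)^2 / 2.79e+14
Step 3: p = 2.25e20 / 2.79e+14 = 8.06e+05 cm^-3

8.06e+05


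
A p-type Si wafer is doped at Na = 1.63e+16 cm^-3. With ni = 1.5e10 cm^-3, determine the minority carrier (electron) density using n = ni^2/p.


Step 1: Majority hole concentration p ≈ Na = 1.63e+16 cm^-3
Step 2: n = ni^2 / Na = (1.5e10)^2 / 1.63e+16
Step 3: n = 1.38e+04 cm^-3

1.38e+04


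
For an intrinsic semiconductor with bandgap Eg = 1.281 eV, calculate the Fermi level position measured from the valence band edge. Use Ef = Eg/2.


Step 1: For an intrinsic semiconductor, the Fermi level sits at midgap.
Step 2: Ef = Eg / 2 = 1.281 / 2 = 0.6405 eV

0.6405


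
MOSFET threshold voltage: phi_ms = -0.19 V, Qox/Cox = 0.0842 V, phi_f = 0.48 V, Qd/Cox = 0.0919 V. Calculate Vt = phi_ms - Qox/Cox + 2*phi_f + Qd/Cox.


Step 1: Vt = phi_ms - Qox/Cox + 2*phi_f + Qd/Cox
Step 2: Vt = -0.19 - 0.0842 + 2*0.48 + 0.0919
Step 3: Vt = -0.19 - 0.0842 + 0.96 + 0.0919
Step 4: Vt = 0.7777 V

0.7777


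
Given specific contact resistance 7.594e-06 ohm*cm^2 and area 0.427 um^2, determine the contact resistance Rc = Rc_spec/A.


Step 1: Convert area to cm^2: 0.427 um^2 = 4.2700e-09 cm^2
Step 2: Rc = Rc_spec / A = 7.594e-06 / 4.2700e-09
Step 3: Rc = 1.78e+03 ohms

1.78e+03


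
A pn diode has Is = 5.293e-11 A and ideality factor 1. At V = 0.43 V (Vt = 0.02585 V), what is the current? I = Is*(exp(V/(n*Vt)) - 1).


Step 1: V/(n*Vt) = 0.43/(1*0.02585) = 16.6344
Step 2: exp(16.6344) = 1.6758e+07
Step 3: I = 5.293e-11 * (1.6758e+07 - 1) = 8.87e-04 A

8.87e-04


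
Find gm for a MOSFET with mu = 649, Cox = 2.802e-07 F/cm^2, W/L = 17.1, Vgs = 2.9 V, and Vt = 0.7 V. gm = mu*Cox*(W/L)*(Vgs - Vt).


Step 1: Vov = Vgs - Vt = 2.9 - 0.7 = 2.2 V
Step 2: gm = mu * Cox * (W/L) * Vov
Step 3: gm = 649 * 2.802e-07 * 17.1 * 2.2 = 6.84e-03 S

6.84e-03


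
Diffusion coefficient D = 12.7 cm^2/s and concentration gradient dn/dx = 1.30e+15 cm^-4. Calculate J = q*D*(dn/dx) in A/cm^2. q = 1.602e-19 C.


Step 1: J = q * D * (dn/dx)
Step 2: J = 1.602e-19 * 12.7 * 1.30e+15
Step 3: J = 2.64e-03 A/cm^2

2.64e-03


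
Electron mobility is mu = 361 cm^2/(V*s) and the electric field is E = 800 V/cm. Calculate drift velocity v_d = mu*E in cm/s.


Step 1: v_d = mu * E
Step 2: v_d = 361 * 800 = 288800
Step 3: v_d = 2.89e+05 cm/s

2.89e+05


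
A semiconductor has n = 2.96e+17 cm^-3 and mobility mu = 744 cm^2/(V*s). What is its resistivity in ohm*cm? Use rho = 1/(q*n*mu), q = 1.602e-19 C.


Step 1: sigma = q * n * mu = 1.602e-19 * 2.96e+17 * 744 = 3.52799e+01 S/cm
Step 2: rho = 1 / sigma = 1 / 3.52799e+01 = 0.02834 ohm*cm

0.02834


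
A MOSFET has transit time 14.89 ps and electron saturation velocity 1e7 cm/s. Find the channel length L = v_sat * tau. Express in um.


Step 1: tau in seconds = 14.89 ps * 1e-12 = 1.4890e-11 s
Step 2: L = v_sat * tau = 1e7 * 1.4890e-11 = 1.4890e-04 cm
Step 3: L in um = 1.4890e-04 * 1e4 = 1.489 um

1.489


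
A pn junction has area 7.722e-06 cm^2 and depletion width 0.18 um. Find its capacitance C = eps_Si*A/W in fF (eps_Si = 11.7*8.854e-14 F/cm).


Step 1: eps_Si = 11.7 * 8.854e-14 = 1.035918e-12 F/cm
Step 2: W in cm = 0.18 * 1e-4 = 1.80e-05 cm
Step 3: C = 1.035918e-12 * 7.722e-06 / 1.80e-05 = 4.444088e-13 F
Step 4: C = 444.41 fF

444.41


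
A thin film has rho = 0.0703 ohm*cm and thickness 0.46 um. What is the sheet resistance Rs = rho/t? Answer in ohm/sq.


Step 1: Convert thickness to cm: t = 0.46 um = 4.6000e-05 cm
Step 2: Rs = rho / t = 0.0703 / 4.6000e-05
Step 3: Rs = 1528.3 ohm/sq

1528.3


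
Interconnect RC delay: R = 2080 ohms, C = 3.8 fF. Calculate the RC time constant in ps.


Step 1: tau = R * C
Step 2: tau = 2080 * 3.8 fF = 2080 * 3.8e-15 F
Step 3: tau = 7.904e-12 s = 7.904 ps

7.904


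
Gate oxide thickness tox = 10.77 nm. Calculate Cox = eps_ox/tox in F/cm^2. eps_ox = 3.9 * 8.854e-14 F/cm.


Step 1: eps_ox = 3.9 * 8.854e-14 = 3.45306e-13 F/cm
Step 2: tox in cm = 10.77 nm * 1e-7 = 1.0770e-06 cm
Step 3: Cox = 3.45306e-13 / 1.0770e-06 = 3.21e-07 F/cm^2

3.21e-07


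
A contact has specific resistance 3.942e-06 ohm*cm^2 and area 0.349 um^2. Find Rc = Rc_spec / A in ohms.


Step 1: Convert area to cm^2: 0.349 um^2 = 3.4900e-09 cm^2
Step 2: Rc = Rc_spec / A = 3.942e-06 / 3.4900e-09
Step 3: Rc = 1.13e+03 ohms

1.13e+03


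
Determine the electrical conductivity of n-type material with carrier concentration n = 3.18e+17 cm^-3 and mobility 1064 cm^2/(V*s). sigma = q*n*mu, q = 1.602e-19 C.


Step 1: sigma = q * n * mu
Step 2: sigma = 1.602e-19 * 3.18e+17 * 1064
Step 3: sigma = 5.420e+01 S/cm

5.420e+01


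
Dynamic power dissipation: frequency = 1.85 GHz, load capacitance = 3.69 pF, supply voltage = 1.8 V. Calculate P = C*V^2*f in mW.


Step 1: V^2 = 1.8^2 = 3.24 V^2
Step 2: P = C*V^2*f = 3.69e-12 F * 3.24 * 1.85e9 Hz
Step 3: P = 2.211786e-02 W
Step 4: P = 22.118 mW

22.118


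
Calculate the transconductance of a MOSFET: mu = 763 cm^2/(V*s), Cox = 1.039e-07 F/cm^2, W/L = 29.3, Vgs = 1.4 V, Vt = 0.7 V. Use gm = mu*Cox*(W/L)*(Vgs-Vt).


Step 1: Vov = Vgs - Vt = 1.4 - 0.7 = 0.7 V
Step 2: gm = mu * Cox * (W/L) * Vov
Step 3: gm = 763 * 1.039e-07 * 29.3 * 0.7 = 1.63e-03 S

1.63e-03


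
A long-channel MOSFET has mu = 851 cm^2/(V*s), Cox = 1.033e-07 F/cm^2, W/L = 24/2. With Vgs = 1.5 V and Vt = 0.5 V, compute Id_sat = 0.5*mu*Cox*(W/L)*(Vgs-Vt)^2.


Step 1: Overdrive voltage Vov = Vgs - Vt = 1.5 - 0.5 = 1.0 V
Step 2: W/L = 24/2 = 12
Step 3: Id = 0.5 * 851 * 1.033e-07 * 12 * 1.0^2
Step 4: Id = 5.27e-04 A

5.27e-04


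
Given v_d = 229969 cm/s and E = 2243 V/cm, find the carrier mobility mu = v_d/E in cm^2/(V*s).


Step 1: mu = v_d / E
Step 2: mu = 229969 / 2243
Step 3: mu = 102.53 cm^2/(V*s)

102.53


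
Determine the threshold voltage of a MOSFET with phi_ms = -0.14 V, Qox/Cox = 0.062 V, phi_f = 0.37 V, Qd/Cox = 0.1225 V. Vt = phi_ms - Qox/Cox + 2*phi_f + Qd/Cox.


Step 1: Vt = phi_ms - Qox/Cox + 2*phi_f + Qd/Cox
Step 2: Vt = -0.14 - 0.062 + 2*0.37 + 0.1225
Step 3: Vt = -0.14 - 0.062 + 0.74 + 0.1225
Step 4: Vt = 0.6605 V

0.6605


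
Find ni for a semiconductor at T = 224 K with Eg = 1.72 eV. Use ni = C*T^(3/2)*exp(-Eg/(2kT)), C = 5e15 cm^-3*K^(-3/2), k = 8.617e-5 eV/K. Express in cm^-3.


Step 1: Compute kT = 8.617e-5 * 224 = 0.01930208 eV
Step 2: Exponent = -Eg/(2kT) = -1.72/(2*0.01930208) = -44.55478
Step 3: T^(3/2) = 224^1.5 = 3352.53
Step 4: ni = 5e15 * 3352.53 * exp(-44.55478) = 7.49e-01 cm^-3

7.49e-01


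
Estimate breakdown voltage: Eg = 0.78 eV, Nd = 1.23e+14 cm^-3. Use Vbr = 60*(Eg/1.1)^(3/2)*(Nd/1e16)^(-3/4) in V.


Step 1: Eg/1.1 = 0.78/1.1 = 0.709091
Step 2: (Eg/1.1)^1.5 = 0.709091^1.5 = 0.597108
Step 3: (Nd/1e16)^(-0.75) = (0.0123)^(-0.75) = 27.075168
Step 4: Vbr = 60 * 0.597108 * 27.075168 = 970.0 V

970.0


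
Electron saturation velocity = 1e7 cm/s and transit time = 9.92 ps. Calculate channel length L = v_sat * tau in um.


Step 1: tau in seconds = 9.92 ps * 1e-12 = 9.9200e-12 s
Step 2: L = v_sat * tau = 1e7 * 9.9200e-12 = 9.9200e-05 cm
Step 3: L in um = 9.9200e-05 * 1e4 = 0.992 um

0.992


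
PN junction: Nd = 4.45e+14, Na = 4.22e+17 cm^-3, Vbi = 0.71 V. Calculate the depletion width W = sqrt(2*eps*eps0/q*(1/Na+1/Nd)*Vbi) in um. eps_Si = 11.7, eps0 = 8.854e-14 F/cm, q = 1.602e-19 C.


Step 1: 1/Na + 1/Nd = 1/4.22e+17 + 1/4.45e+14 = 2.24956e-15
Step 2: 2*eps*eps0/q = 2*11.7*8.854e-14/1.602e-19 = 1.293281e+07
Step 3: W^2 = 1.293281e+07 * 2.24956e-15 * 0.71 = 2.06561e-08
Step 4: W = sqrt(2.06561e-08) = 1.437e-04 cm = 1.437 um

1.437


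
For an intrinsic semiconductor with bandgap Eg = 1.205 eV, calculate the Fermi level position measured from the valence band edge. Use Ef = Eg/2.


Step 1: For an intrinsic semiconductor, the Fermi level sits at midgap.
Step 2: Ef = Eg / 2 = 1.205 / 2 = 0.6025 eV

0.6025


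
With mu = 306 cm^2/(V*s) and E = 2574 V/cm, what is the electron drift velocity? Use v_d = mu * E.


Step 1: v_d = mu * E
Step 2: v_d = 306 * 2574 = 787644
Step 3: v_d = 7.88e+05 cm/s

7.88e+05


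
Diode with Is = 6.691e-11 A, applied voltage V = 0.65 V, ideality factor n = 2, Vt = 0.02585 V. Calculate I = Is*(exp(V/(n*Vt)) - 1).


Step 1: V/(n*Vt) = 0.65/(2*0.02585) = 12.5725
Step 2: exp(12.5725) = 2.8851e+05
Step 3: I = 6.691e-11 * (2.8851e+05 - 1) = 1.93e-05 A

1.93e-05


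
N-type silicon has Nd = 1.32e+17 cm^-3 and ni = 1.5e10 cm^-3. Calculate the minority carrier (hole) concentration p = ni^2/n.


Step 1: Since Nd >> ni, n ≈ Nd = 1.32e+17 cm^-3
Step 2: p = ni^2 / n = (1.5e10)^2 / 1.32e+17
Step 3: p = 2.25e20 / 1.32e+17 = 1.70e+03 cm^-3

1.70e+03


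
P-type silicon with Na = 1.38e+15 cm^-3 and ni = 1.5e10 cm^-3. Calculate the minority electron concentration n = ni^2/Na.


Step 1: Majority hole concentration p ≈ Na = 1.38e+15 cm^-3
Step 2: n = ni^2 / Na = (1.5e10)^2 / 1.38e+15
Step 3: n = 1.63e+05 cm^-3

1.63e+05


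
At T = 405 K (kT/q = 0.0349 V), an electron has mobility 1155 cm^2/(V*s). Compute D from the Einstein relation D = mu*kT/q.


Step 1: D = mu * (kT/q)
Step 2: D = 1155 * 0.0349
Step 3: D = 40.31 cm^2/s

40.31


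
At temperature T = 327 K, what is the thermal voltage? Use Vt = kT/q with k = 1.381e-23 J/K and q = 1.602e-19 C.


Step 1: kT = 1.381e-23 * 327 = 4.51587e-21 J
Step 2: Vt = kT/q = 4.51587e-21 / 1.602e-19
Step 3: Vt = 0.02819 V

0.02819


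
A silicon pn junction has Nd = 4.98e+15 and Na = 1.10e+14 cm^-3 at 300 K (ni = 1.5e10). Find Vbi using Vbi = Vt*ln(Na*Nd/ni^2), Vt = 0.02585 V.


Step 1: Compute Na*Nd/ni^2 = 1.10e+14 * 4.98e+15 / (1.5e10)^2 = 2.4347e+09
Step 2: ln(2.4347e+09) = 21.6131
Step 3: Vbi = 0.02585 * 21.6131 = 0.559 V

0.559


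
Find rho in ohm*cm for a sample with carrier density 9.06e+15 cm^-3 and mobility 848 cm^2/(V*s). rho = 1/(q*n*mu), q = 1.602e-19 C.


Step 1: sigma = q * n * mu = 1.602e-19 * 9.06e+15 * 848 = 1.23080e+00 S/cm
Step 2: rho = 1 / sigma = 1 / 1.23080e+00 = 0.8125 ohm*cm

0.8125


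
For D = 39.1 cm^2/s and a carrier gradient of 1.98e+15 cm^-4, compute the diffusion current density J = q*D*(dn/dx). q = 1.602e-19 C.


Step 1: J = q * D * (dn/dx)
Step 2: J = 1.602e-19 * 39.1 * 1.98e+15
Step 3: J = 1.24e-02 A/cm^2

1.24e-02


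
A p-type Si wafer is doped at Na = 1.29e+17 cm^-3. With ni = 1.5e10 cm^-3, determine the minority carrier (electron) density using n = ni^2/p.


Step 1: Majority hole concentration p ≈ Na = 1.29e+17 cm^-3
Step 2: n = ni^2 / Na = (1.5e10)^2 / 1.29e+17
Step 3: n = 1.74e+03 cm^-3

1.74e+03


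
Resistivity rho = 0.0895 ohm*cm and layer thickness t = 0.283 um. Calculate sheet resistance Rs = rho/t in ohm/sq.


Step 1: Convert thickness to cm: t = 0.283 um = 2.8300e-05 cm
Step 2: Rs = rho / t = 0.0895 / 2.8300e-05
Step 3: Rs = 3162.5 ohm/sq

3162.5


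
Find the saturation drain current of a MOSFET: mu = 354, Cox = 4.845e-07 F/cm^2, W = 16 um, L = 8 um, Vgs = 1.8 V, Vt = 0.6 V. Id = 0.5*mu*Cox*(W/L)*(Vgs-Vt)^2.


Step 1: Overdrive voltage Vov = Vgs - Vt = 1.8 - 0.6 = 1.2 V
Step 2: W/L = 16/8 = 2
Step 3: Id = 0.5 * 354 * 4.845e-07 * 2 * 1.2^2
Step 4: Id = 2.47e-04 A

2.47e-04


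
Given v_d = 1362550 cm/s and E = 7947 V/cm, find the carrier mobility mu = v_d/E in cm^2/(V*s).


Step 1: mu = v_d / E
Step 2: mu = 1362550 / 7947
Step 3: mu = 171.45 cm^2/(V*s)

171.45


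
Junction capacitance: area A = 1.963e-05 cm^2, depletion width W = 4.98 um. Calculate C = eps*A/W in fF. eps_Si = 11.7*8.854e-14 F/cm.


Step 1: eps_Si = 11.7 * 8.854e-14 = 1.035918e-12 F/cm
Step 2: W in cm = 4.98 * 1e-4 = 4.98e-04 cm
Step 3: C = 1.035918e-12 * 1.963e-05 / 4.98e-04 = 4.083347e-14 F
Step 4: C = 40.83 fF

40.83


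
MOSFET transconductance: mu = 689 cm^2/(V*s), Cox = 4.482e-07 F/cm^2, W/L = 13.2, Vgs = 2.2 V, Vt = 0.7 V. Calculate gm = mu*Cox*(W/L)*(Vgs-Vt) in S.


Step 1: Vov = Vgs - Vt = 2.2 - 0.7 = 1.5 V
Step 2: gm = mu * Cox * (W/L) * Vov
Step 3: gm = 689 * 4.482e-07 * 13.2 * 1.5 = 6.11e-03 S

6.11e-03


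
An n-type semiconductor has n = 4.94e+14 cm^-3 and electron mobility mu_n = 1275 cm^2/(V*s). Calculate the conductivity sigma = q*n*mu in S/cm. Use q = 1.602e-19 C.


Step 1: sigma = q * n * mu
Step 2: sigma = 1.602e-19 * 4.94e+14 * 1275
Step 3: sigma = 1.009e-01 S/cm

1.009e-01


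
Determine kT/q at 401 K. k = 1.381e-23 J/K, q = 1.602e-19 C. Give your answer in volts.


Step 1: kT = 1.381e-23 * 401 = 5.53781e-21 J
Step 2: Vt = kT/q = 5.53781e-21 / 1.602e-19
Step 3: Vt = 0.03457 V

0.03457


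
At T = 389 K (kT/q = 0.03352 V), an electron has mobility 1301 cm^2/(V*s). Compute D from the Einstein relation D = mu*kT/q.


Step 1: D = mu * (kT/q)
Step 2: D = 1301 * 0.03352
Step 3: D = 43.61 cm^2/s

43.61


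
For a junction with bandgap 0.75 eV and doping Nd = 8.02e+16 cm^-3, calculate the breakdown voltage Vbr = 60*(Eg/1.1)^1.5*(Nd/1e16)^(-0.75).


Step 1: Eg/1.1 = 0.75/1.1 = 0.681818
Step 2: (Eg/1.1)^1.5 = 0.681818^1.5 = 0.562993
Step 3: (Nd/1e16)^(-0.75) = (8.02)^(-0.75) = 0.209831
Step 4: Vbr = 60 * 0.562993 * 0.209831 = 7.1 V

7.1


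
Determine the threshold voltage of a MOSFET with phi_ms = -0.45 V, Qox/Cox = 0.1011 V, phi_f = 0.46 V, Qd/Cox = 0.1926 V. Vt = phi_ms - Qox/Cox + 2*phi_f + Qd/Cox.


Step 1: Vt = phi_ms - Qox/Cox + 2*phi_f + Qd/Cox
Step 2: Vt = -0.45 - 0.1011 + 2*0.46 + 0.1926
Step 3: Vt = -0.45 - 0.1011 + 0.92 + 0.1926
Step 4: Vt = 0.5615 V

0.5615


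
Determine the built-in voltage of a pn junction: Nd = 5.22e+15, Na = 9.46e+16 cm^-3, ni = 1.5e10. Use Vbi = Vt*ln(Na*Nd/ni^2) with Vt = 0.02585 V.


Step 1: Compute Na*Nd/ni^2 = 9.46e+16 * 5.22e+15 / (1.5e10)^2 = 2.1947e+12
Step 2: ln(2.1947e+12) = 28.4171
Step 3: Vbi = 0.02585 * 28.4171 = 0.735 V

0.735


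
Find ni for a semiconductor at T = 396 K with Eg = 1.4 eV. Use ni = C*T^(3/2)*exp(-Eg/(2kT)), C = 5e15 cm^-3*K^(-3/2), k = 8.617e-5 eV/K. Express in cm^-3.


Step 1: Compute kT = 8.617e-5 * 396 = 0.03412332 eV
Step 2: Exponent = -Eg/(2kT) = -1.4/(2*0.03412332) = -20.51383
Step 3: T^(3/2) = 396^1.5 = 7880.30
Step 4: ni = 5e15 * 7880.30 * exp(-20.51383) = 4.86e+10 cm^-3

4.86e+10


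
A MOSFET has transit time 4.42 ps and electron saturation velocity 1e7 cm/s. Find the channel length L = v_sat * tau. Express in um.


Step 1: tau in seconds = 4.42 ps * 1e-12 = 4.4200e-12 s
Step 2: L = v_sat * tau = 1e7 * 4.4200e-12 = 4.4200e-05 cm
Step 3: L in um = 4.4200e-05 * 1e4 = 0.442 um

0.442


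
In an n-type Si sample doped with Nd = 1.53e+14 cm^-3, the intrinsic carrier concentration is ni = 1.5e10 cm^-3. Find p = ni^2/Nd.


Step 1: Since Nd >> ni, n ≈ Nd = 1.53e+14 cm^-3
Step 2: p = ni^2 / n = (1.5e10)^2 / 1.53e+14
Step 3: p = 2.25e20 / 1.53e+14 = 1.47e+06 cm^-3

1.47e+06


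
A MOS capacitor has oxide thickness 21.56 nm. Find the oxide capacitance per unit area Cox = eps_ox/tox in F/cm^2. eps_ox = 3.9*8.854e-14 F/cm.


Step 1: eps_ox = 3.9 * 8.854e-14 = 3.45306e-13 F/cm
Step 2: tox in cm = 21.56 nm * 1e-7 = 2.1560e-06 cm
Step 3: Cox = 3.45306e-13 / 2.1560e-06 = 1.60e-07 F/cm^2

1.60e-07


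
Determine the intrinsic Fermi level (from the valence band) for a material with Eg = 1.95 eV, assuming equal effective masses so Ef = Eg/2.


Step 1: For an intrinsic semiconductor, the Fermi level sits at midgap.
Step 2: Ef = Eg / 2 = 1.95 / 2 = 0.975 eV

0.975


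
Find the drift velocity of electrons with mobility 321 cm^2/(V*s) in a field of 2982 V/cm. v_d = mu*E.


Step 1: v_d = mu * E
Step 2: v_d = 321 * 2982 = 957222
Step 3: v_d = 9.57e+05 cm/s

9.57e+05


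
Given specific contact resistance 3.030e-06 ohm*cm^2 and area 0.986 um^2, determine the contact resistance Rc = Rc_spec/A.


Step 1: Convert area to cm^2: 0.986 um^2 = 9.8600e-09 cm^2
Step 2: Rc = Rc_spec / A = 3.030e-06 / 9.8600e-09
Step 3: Rc = 3.07e+02 ohms

3.07e+02


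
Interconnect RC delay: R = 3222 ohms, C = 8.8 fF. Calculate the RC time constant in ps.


Step 1: tau = R * C
Step 2: tau = 3222 * 8.8 fF = 3222 * 8.8e-15 F
Step 3: tau = 2.83536e-11 s = 28.3536 ps

28.3536


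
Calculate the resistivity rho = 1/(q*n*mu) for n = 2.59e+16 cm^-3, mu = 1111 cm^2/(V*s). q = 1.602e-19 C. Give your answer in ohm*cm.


Step 1: sigma = q * n * mu = 1.602e-19 * 2.59e+16 * 1111 = 4.60974e+00 S/cm
Step 2: rho = 1 / sigma = 1 / 4.60974e+00 = 0.2169 ohm*cm

0.2169


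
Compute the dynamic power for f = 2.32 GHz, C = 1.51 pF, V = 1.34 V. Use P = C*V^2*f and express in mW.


Step 1: V^2 = 1.34^2 = 1.7956 V^2
Step 2: P = C*V^2*f = 1.51e-12 F * 1.7956 * 2.32e9 Hz
Step 3: P = 6.29034592e-03 W
Step 4: P = 6.29 mW

6.29


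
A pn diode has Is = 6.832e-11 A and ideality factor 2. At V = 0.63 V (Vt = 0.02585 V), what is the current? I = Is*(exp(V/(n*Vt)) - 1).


Step 1: V/(n*Vt) = 0.63/(2*0.02585) = 12.1857
Step 2: exp(12.1857) = 1.9597e+05
Step 3: I = 6.832e-11 * (1.9597e+05 - 1) = 1.34e-05 A

1.34e-05


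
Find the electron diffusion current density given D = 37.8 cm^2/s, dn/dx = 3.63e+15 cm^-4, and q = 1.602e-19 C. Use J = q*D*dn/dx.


Step 1: J = q * D * (dn/dx)
Step 2: J = 1.602e-19 * 37.8 * 3.63e+15
Step 3: J = 2.20e-02 A/cm^2

2.20e-02


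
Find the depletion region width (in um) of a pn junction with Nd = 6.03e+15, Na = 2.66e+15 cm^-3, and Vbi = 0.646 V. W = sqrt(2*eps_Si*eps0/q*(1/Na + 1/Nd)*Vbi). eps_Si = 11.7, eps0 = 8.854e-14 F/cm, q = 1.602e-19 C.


Step 1: 1/Na + 1/Nd = 1/2.66e+15 + 1/6.03e+15 = 5.41777e-16
Step 2: 2*eps*eps0/q = 2*11.7*8.854e-14/1.602e-19 = 1.293281e+07
Step 3: W^2 = 1.293281e+07 * 5.41777e-16 * 0.646 = 4.52633e-09
Step 4: W = sqrt(4.52633e-09) = 6.728e-05 cm = 0.6728 um

0.6728


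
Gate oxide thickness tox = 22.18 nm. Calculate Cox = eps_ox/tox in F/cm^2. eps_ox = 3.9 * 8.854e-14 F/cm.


Step 1: eps_ox = 3.9 * 8.854e-14 = 3.45306e-13 F/cm
Step 2: tox in cm = 22.18 nm * 1e-7 = 2.2180e-06 cm
Step 3: Cox = 3.45306e-13 / 2.2180e-06 = 1.56e-07 F/cm^2

1.56e-07


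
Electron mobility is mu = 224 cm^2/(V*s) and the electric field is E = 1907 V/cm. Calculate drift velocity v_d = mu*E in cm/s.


Step 1: v_d = mu * E
Step 2: v_d = 224 * 1907 = 427168
Step 3: v_d = 4.27e+05 cm/s

4.27e+05


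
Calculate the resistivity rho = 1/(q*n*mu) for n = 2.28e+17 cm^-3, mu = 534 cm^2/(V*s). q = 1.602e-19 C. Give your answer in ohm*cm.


Step 1: sigma = q * n * mu = 1.602e-19 * 2.28e+17 * 534 = 1.95047e+01 S/cm
Step 2: rho = 1 / sigma = 1 / 1.95047e+01 = 0.05127 ohm*cm

0.05127


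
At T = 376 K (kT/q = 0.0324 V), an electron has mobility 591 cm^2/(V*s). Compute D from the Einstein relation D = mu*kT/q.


Step 1: D = mu * (kT/q)
Step 2: D = 591 * 0.0324
Step 3: D = 19.15 cm^2/s

19.15


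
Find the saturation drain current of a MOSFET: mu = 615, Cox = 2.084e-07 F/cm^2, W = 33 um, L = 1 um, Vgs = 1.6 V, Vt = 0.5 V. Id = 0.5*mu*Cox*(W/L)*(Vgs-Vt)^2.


Step 1: Overdrive voltage Vov = Vgs - Vt = 1.6 - 0.5 = 1.1 V
Step 2: W/L = 33/1 = 33
Step 3: Id = 0.5 * 615 * 2.084e-07 * 33 * 1.1^2
Step 4: Id = 2.56e-03 A

2.56e-03


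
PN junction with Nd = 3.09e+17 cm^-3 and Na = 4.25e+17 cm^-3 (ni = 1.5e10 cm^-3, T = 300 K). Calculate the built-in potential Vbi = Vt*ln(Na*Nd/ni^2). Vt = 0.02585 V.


Step 1: Compute Na*Nd/ni^2 = 4.25e+17 * 3.09e+17 / (1.5e10)^2 = 5.8367e+14
Step 2: ln(5.8367e+14) = 34.0004
Step 3: Vbi = 0.02585 * 34.0004 = 0.879 V

0.879


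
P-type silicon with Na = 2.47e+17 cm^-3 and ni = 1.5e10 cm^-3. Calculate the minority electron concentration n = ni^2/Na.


Step 1: Majority hole concentration p ≈ Na = 2.47e+17 cm^-3
Step 2: n = ni^2 / Na = (1.5e10)^2 / 2.47e+17
Step 3: n = 9.11e+02 cm^-3

9.11e+02


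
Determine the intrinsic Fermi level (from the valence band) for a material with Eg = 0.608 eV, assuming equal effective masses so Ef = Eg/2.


Step 1: For an intrinsic semiconductor, the Fermi level sits at midgap.
Step 2: Ef = Eg / 2 = 0.608 / 2 = 0.304 eV

0.304


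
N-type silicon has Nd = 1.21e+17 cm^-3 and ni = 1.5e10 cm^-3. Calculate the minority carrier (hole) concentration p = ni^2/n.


Step 1: Since Nd >> ni, n ≈ Nd = 1.21e+17 cm^-3
Step 2: p = ni^2 / n = (1.5e10)^2 / 1.21e+17
Step 3: p = 2.25e20 / 1.21e+17 = 1.86e+03 cm^-3

1.86e+03
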